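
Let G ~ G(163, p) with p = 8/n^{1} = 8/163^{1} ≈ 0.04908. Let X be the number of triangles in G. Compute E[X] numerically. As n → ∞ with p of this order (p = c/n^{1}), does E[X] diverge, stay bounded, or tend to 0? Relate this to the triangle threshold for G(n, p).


Number of potential triangles: C(163, 3) = 708561.
Each occurs with probability p³ ≈ (0.04908)³ ≈ 1.182244e-04.
By linearity: E[X] = C(163, 3)·p³ ≈ 708561 · 1.182244e-04 ≈ 83.7692.
Here α = 1, so p = 8/n is exactly at the triangle threshold p ~ 1/n. Asymptotically E[X] → c³/6 = 8³/6 = 256/3 ≈ 85.3333, a bounded constant. In this regime the triangle count is asymptotically Poisson(c³/6).

E[X] ≈ 83.7692; in regime p = Θ(1/n^{1}) E[X] stays bounded (at the triangle threshold p ~ 1/n).


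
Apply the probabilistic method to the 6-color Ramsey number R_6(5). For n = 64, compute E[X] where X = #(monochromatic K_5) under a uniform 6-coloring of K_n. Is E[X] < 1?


E[X] = C(64, 5) · 6^{1 − 10} = 7624512 · 6^{−9} = 7624512/10077696.
As a reduced fraction: E[X] = 13237/17496 ≈ 0.7566.
Is E[X] < 1? YES.
Since E[X] < 1, there exists a 6-coloring of K_{64} with no monochromatic K_5; hence R_6(5) > 64.

E[X] = 13237/17496 ≈ 0.7566; E[X] < 1, so R_6(5) > 64.


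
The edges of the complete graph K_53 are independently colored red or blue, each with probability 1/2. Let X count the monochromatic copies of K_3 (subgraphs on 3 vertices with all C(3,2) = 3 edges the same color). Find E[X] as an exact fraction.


Let X = Σ_S X_S over the C(53, 3) = 23426 subsets S of size 3, where X_S = 1 if the K_3 on S is monochromatic.
For a fixed S, the K_3 on S has C(3, 2) = 3 edges. P[all 3 edges red] = (1/2)^3, and likewise for blue, so P[monochromatic] = 2·(1/2)^3 = 2^{1 − 3} = 1/4.
By linearity: E[X] = C(53, 3) · 2^{1 − 3} = 23426 · 1/4 = 11713/2.
Numerically: E[X] ≈ 5856.500000.

E[X] = C(53,3)·2^(1−C(3,2)) = 11713/2 ≈ 5856.500000.


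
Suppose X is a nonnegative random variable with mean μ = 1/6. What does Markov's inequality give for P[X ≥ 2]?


μ = E[X] = 1/6, a = 2.
Markov: P[X ≥ 2] ≤ μ/a = (1/6)/2 = 1/12.
Numerically: ≈ 0.08333.
(Since a = 2 > μ = 0.16667, the bound 1/12 is < 1 and informative.)

P[X ≥ 2] ≤ 1/12 ≈ 0.08333.


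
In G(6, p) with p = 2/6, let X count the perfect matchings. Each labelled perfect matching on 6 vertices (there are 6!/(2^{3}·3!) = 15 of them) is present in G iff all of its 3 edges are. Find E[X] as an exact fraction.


K_6 has 6!/(2^{3}·3!) = 15 labelled perfect matchings.
For each such perfect matching H, let X_H = 1 if all 3 edges of H are present in G. Then P[X_H = 1] = p^{3} = (1/3)^{3} = 1/27.
By linearity: E[X] = Σ_H E[X_H] = 15 · p^{3} = 15 · 1/27 = 5/9.
Numerically: E[X] ≈ 0.5556.

E[X] = 15 · (1/3)^{3} = 5/9 ≈ 0.5556.


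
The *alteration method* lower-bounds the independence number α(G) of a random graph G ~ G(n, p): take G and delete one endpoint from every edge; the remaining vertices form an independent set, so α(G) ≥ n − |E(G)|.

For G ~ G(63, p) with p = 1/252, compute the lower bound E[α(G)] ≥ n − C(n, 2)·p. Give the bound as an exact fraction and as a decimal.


E[|E(G)|] = C(63, 2)·p = 1953 · (1/252) = 31/4.
E[α(G)] ≥ n − E[|E(G)|] = 63 − 31/4 = 221/4.
Numerically: ≈ 55.2500.
(This is only a lower bound; the true E[α(G)] may be larger.)

E[α(G)] ≥ 221/4 ≈ 55.2500.


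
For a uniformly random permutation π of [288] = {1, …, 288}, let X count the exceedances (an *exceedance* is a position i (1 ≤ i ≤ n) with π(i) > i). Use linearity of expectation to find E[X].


Write X = Σ_{i=1}^{288} X_i, where X_i = 1_{π(i) > i}.
For each fixed i, π(i) is uniform over {1, …, 288} (marginal of a uniform permutation), so P[π(i) > i] = (n − i)/n. Summing: Σ_{i=1}^{288} (n − i)/n = (0 + 1 + … + 287)/288 = 288(288 − 1)/(2·288) = (288 − 1)/2.
Hence E[X] = Σ_{i=1}^{288} (288 − i)/288 = 287/2 ≈ 143.50000.

E[X] = 287/2 = 143.50000.


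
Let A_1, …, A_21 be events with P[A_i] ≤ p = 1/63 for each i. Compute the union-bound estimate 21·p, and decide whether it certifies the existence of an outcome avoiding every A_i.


Union bound: P[∪_{i=1}^{21} A_i] ≤ Σ_i P[A_i] ≤ 21·p = 21·(1/63) = 1/3.
Numerically: 1/3 ≈ 0.3333333.
Is 1/3 < 1? YES.
Since P[∪ A_i] ≤ 1/3 < 1, the complement has P[∩ A_i^c] ≥ 1 − 1/3 = 2/3 > 0, so some outcome avoids every A_i.

21·p = 1/3 ≈ 0.3333333; existence CERTIFIED by the union bound.


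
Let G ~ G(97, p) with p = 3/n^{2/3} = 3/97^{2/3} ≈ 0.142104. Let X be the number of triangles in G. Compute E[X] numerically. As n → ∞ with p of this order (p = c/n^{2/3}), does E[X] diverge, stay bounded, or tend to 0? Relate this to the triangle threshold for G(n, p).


Number of potential triangles: C(97, 3) = 147440.
Each occurs with probability p³ ≈ (0.142104)³ ≈ 2.86959294e-03.
By linearity: E[X] = C(97, 3)·p³ ≈ 147440 · 2.86959294e-03 ≈ 423.092784.
Since α = 2/3 < 1, p = c/n^{2/3} ≫ 1/n is above the triangle threshold p ~ 1/n. Asymptotically E[X] ~ (c³/6)·n^{3(1−α)} = (3³/6)·n^{1} → ∞; triangles are abundant w.h.p.

E[X] ≈ 423.092784; in regime p = Θ(1/n^{2/3}) E[X] diverges (above the triangle threshold p ~ 1/n).


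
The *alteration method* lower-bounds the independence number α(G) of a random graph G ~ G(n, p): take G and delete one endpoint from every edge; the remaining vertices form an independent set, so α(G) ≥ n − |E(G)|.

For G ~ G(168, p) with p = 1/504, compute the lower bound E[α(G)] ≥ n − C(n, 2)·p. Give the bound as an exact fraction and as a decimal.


E[|E(G)|] = C(168, 2)·p = 14028 · (1/504) = 167/6.
E[α(G)] ≥ n − E[|E(G)|] = 168 − 167/6 = 841/6.
Numerically: ≈ 140.167.
(This is only a lower bound; the true E[α(G)] may be larger.)

E[α(G)] ≥ 841/6 ≈ 140.167.


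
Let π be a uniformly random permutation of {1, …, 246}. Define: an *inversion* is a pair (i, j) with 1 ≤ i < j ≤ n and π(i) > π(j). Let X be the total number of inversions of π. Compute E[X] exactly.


Write X = Σ X_I over the C(246, 2) = 30135 pairs i < j, with X_I the indicator of one inversion.
There are 30135 indicators.
For each fixed pair i < j, the values π(i) and π(j) are two distinct elements of {1, …, 246} in uniformly random order; by symmetry P[π(i) > π(j)] = 1/2.
By linearity: E[X] = 30135 · (1/2) = C(246, 2) · (1/2) = 30135/2 = 30135/2 ≈ 15067.5000.

E[X] = 30135/2 = 15067.5000.


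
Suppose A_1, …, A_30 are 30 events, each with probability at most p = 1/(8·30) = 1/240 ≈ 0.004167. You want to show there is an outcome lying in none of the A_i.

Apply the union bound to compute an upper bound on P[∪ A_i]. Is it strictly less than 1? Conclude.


Union bound: P[∪_{i=1}^{30} A_i] ≤ Σ_i P[A_i] ≤ 30·p = 30·(1/240) = 1/8.
Numerically: 1/8 ≈ 0.125000.
Is 1/8 < 1? YES.
Since P[∪ A_i] ≤ 1/8 < 1, the complement has P[∩ A_i^c] ≥ 1 − 1/8 = 7/8 > 0, so some outcome avoids every A_i.

30·p = 1/8 ≈ 0.125000; existence CERTIFIED by the union bound.


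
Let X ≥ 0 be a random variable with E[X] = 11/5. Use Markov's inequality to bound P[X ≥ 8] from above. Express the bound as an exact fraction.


μ = E[X] = 11/5, a = 8.
Markov: P[X ≥ 8] ≤ μ/a = (11/5)/8 = 11/40.
Numerically: ≈ 0.275.
(Since a = 8 > μ = 2.200, the bound 11/40 is < 1 and informative.)

P[X ≥ 8] ≤ 11/40 ≈ 0.275.


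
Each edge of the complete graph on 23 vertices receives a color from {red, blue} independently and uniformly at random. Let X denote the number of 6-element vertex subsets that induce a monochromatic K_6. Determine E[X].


Let X = Σ_S X_S over the C(23, 6) = 100947 subsets S of size 6, where X_S = 1 if the K_6 on S is monochromatic.
For a fixed S, the K_6 on S has C(6, 2) = 15 edges. P[all 15 edges red] = (1/2)^15, and likewise for blue, so P[monochromatic] = 2·(1/2)^15 = 2^{1 − 15} = 1/16384.
By linearity of expectation: E[X] = C(23, 6) · 2^{1 − 15} = 100947 · 1/16384 = 100947/16384.
Numerically: E[X] ≈ 6.161.

E[X] = C(23,6)·2^(1−C(6,2)) = 100947/16384 ≈ 6.161.


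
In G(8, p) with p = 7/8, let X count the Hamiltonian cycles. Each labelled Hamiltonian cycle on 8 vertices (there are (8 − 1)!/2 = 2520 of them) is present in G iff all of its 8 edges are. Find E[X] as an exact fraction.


K_8 has (8 − 1)!/2 = 2520 labelled Hamiltonian cycles.
For each such Hamiltonian cycle H, let X_H = 1 if all 8 edges of H are present in G. Then P[X_H = 1] = p^{8} = (7/8)^{8} = 5764801/16777216.
By linearity of expectation: E[X] = Σ_H E[X_H] = 2520 · p^{8} = 2520 · 5764801/16777216 = 1815912315/2097152.
Numerically: E[X] ≈ 866.

E[X] = 2520 · (7/8)^{8} = 1815912315/2097152 ≈ 866.


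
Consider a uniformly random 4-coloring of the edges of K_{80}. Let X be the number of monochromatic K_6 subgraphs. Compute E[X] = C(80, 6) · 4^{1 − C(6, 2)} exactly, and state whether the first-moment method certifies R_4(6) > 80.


E[X] = C(80, 6) · 4^{1 − 15} = 300500200 · 4^{−14} = 300500200/268435456.
As a reduced fraction: E[X] = 37562525/33554432 ≈ 1.119.
Is E[X] < 1? NO.
Since E[X] ≥ 1, the first-moment bound is inconclusive at n = 80; it does NOT by itself certify R_4(6) > 80.

E[X] = 37562525/33554432 ≈ 1.119; E[X] ≥ 1; first-moment method inconclusive here.


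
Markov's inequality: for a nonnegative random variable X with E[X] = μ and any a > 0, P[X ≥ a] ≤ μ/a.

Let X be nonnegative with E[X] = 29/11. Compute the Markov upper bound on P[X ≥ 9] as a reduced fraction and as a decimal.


μ = E[X] = 29/11, a = 9.
Markov: P[X ≥ 9] ≤ μ/a = (29/11)/9 = 29/99.
Numerically: ≈ 0.29293.
(Since a = 9 > μ = 2.63636, the bound 29/99 is < 1 and informative.)

P[X ≥ 9] ≤ 29/99 ≈ 0.29293.


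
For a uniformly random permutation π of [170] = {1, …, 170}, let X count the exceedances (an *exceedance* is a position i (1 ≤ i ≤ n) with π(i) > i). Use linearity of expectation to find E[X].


Write X = Σ_{i=1}^{170} X_i, where X_i = 1_{π(i) > i}.
For each fixed i, π(i) is uniform over {1, …, 170} (marginal of a uniform permutation), so P[π(i) > i] = (n − i)/n. Summing: Σ_{i=1}^{170} (n − i)/n = (0 + 1 + … + 169)/170 = 170(170 − 1)/(2·170) = (170 − 1)/2.
Hence E[X] = Σ_{i=1}^{170} (170 − i)/170 = 169/2 ≈ 84.5000.

E[X] = 169/2 = 84.5000.


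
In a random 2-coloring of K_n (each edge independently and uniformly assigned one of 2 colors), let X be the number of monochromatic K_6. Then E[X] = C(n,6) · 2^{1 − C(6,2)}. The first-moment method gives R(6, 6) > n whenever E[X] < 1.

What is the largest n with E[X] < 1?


We need C(n, 6) · 2^{1 − 15} < 1, i.e. C(n, 6) < 2^{15 − 1} = 16384.
Check values of n near the boundary:
  n = 16: C(16, 6) = 8008; 8008 < 16384? YES
  n = 17: C(17, 6) = 12376; 12376 < 16384? YES
  n = 18: C(18, 6) = 18564; 18564 < 16384? NO
The largest n with C(n, 6) < 16384 is n = 17 (where E[X] = 1547/2048 ≈ 0.7554). Hence R(6, 6) > 17, i.e. R(6, 6) ≥ 18.

Largest n = 17; hence R(6, 6) > 17.


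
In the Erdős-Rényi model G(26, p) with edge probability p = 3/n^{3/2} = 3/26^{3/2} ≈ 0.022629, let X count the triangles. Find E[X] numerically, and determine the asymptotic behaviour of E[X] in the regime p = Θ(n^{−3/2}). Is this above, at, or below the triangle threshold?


Number of potential triangles: C(26, 3) = 2600.
Each occurs with probability p³ ≈ (0.022629)³ ≈ 1.1587339e-05.
By linearity: E[X] = C(26, 3)·p³ ≈ 2600 · 1.1587339e-05 ≈ 0.03013.
Since α = 3/2 > 1, p = c/n^{3/2} = o(1/n) is below the triangle threshold p ~ 1/n. Asymptotically E[X] ~ (c³/6)·n^{3(1−α)} = (3³/6)·n^{-1.5} → 0, so by Markov's inequality G has no triangles w.h.p.

E[X] ≈ 0.03013; in regime p = Θ(1/n^{3/2}) E[X] tends to 0 (below the triangle threshold p ~ 1/n).


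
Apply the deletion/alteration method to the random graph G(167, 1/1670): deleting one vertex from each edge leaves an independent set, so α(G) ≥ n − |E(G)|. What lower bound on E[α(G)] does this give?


E[|E(G)|] = C(167, 2)·p = 13861 · (1/1670) = 83/10.
E[α(G)] ≥ n − E[|E(G)|] = 167 − 83/10 = 1587/10.
Numerically: ≈ 158.700.
(This is only a lower bound; the true E[α(G)] may be larger.)

E[α(G)] ≥ 1587/10 ≈ 158.700.


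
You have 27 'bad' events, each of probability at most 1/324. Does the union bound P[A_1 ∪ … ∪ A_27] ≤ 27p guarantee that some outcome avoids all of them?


Union bound: P[∪_{i=1}^{27} A_i] ≤ Σ_i P[A_i] ≤ 27·p = 27·(1/324) = 1/12.
Numerically: 1/12 ≈ 0.08333.
Is 1/12 < 1? YES.
Since P[∪ A_i] ≤ 1/12 < 1, the complement has P[∩ A_i^c] ≥ 1 − 1/12 = 11/12 > 0, so some outcome avoids every A_i.

27·p = 1/12 ≈ 0.08333; existence CERTIFIED by the union bound.


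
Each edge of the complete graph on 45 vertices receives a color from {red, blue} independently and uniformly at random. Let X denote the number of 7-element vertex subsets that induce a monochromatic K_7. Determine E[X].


Let X = Σ_S X_S over the C(45, 7) = 45379620 subsets S of size 7, where X_S = 1 if the K_7 on S is monochromatic.
For a fixed S, the K_7 on S has C(7, 2) = 21 edges. P[all 21 edges red] = (1/2)^21, and likewise for blue, so P[monochromatic] = 2·(1/2)^21 = 2^{1 − 21} = 1/1048576.
By linearity: E[X] = C(45, 7) · 2^{1 − 21} = 45379620 · 1/1048576 = 11344905/262144.
Numerically: E[X] ≈ 43.27738.

E[X] = C(45,7)·2^(1−C(7,2)) = 11344905/262144 ≈ 43.27738.


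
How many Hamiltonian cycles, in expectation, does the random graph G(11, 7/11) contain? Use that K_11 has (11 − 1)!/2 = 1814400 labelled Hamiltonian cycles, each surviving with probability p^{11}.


K_11 has (11 − 1)!/2 = 1814400 labelled Hamiltonian cycles.
For each such Hamiltonian cycle H, let X_H = 1 if all 11 edges of H are present in G. Then P[X_H = 1] = p^{11} = (7/11)^{11} = 1977326743/285311670611.
By linearity: E[X] = Σ_H E[X_H] = 1814400 · p^{11} = 1814400 · 1977326743/285311670611 = 3587661642499200/285311670611.
Numerically: E[X] ≈ 12575.

E[X] = 1814400 · (7/11)^{11} = 3587661642499200/285311670611 ≈ 12575.


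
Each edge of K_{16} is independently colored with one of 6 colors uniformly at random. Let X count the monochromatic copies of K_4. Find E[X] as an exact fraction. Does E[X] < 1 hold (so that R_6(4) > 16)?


E[X] = C(16, 4) · 6^{1 − 6} = 1820 · 6^{−5} = 1820/7776.
As a reduced fraction: E[X] = 455/1944 ≈ 0.23405.
Is E[X] < 1? YES.
Since E[X] < 1, there exists a 6-coloring of K_{16} with no monochromatic K_4; hence R_6(4) > 16.

E[X] = 455/1944 ≈ 0.23405; E[X] < 1, so R_6(4) > 16.


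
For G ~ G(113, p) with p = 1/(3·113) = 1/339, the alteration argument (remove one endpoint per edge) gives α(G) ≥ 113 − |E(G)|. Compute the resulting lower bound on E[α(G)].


E[|E(G)|] = C(113, 2)·p = 6328 · (1/339) = 56/3.
E[α(G)] ≥ n − E[|E(G)|] = 113 − 56/3 = 283/3.
Numerically: ≈ 94.333.
(This is only a lower bound; the true E[α(G)] may be larger.)

E[α(G)] ≥ 283/3 ≈ 94.333.


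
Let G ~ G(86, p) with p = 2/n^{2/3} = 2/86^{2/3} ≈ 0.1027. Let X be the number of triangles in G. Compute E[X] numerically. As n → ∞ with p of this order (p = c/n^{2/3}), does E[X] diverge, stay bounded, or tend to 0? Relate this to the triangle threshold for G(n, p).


Number of potential triangles: C(86, 3) = 102340.
Each occurs with probability p³ ≈ (0.1027)³ ≈ 1.081666e-03.
By linearity: E[X] = C(86, 3)·p³ ≈ 102340 · 1.081666e-03 ≈ 110.6977.
Since α = 2/3 < 1, p = c/n^{2/3} ≫ 1/n is above the triangle threshold p ~ 1/n. Asymptotically E[X] ~ (c³/6)·n^{3(1−α)} = (2³/6)·n^{1} → ∞; triangles are abundant w.h.p.

E[X] ≈ 110.6977; in regime p = Θ(1/n^{2/3}) E[X] diverges (above the triangle threshold p ~ 1/n).


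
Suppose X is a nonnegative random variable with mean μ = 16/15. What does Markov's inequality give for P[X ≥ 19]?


μ = E[X] = 16/15, a = 19.
Markov: P[X ≥ 19] ≤ μ/a = (16/15)/19 = 16/285.
Numerically: ≈ 0.056140.
(Since a = 19 > μ = 1.066667, the bound 16/285 is < 1 and informative.)

P[X ≥ 19] ≤ 16/285 ≈ 0.056140.


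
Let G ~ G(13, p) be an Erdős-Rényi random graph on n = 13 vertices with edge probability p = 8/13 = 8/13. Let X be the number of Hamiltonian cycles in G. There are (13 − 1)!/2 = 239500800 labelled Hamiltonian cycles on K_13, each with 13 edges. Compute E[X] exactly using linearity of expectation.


K_13 has (13 − 1)!/2 = 239500800 labelled Hamiltonian cycles.
For each such Hamiltonian cycle H, let X_H = 1 if all 13 edges of H are present in G. Then P[X_H = 1] = p^{13} = (8/13)^{13} = 549755813888/302875106592253.
By linearity of expectation: E[X] = Σ_H E[X_H] = 239500800 · p^{13} = 239500800 · 549755813888/302875106592253 = 131666957230827110400/302875106592253.
Numerically: E[X] ≈ 4.347e+05.

E[X] = 239500800 · (8/13)^{13} = 131666957230827110400/302875106592253 ≈ 4.347e+05.


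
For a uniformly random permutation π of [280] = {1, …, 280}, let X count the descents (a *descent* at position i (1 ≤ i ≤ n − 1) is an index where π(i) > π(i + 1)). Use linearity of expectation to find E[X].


Write X = Σ X_I over i = 1, …, 279, with X_I the indicator of one descent.
There are 279 indicators.
For each fixed i, the pair (π(i), π(i+1)) is a uniformly random ordered pair of distinct values from {1, …, 280}; by symmetry P[π(i) > π(i+1)] = 1/2.
By linearity: E[X] = 279 · (1/2) = (280 − 1) · (1/2) = 279/2 ≈ 139.500.

E[X] = 279/2 = 139.500.


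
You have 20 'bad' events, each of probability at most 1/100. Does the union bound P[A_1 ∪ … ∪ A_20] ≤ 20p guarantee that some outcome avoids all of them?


Union bound: P[∪_{i=1}^{20} A_i] ≤ Σ_i P[A_i] ≤ 20·p = 20·(1/100) = 1/5.
Numerically: 1/5 ≈ 0.2000.
Is 1/5 < 1? YES.
Since P[∪ A_i] ≤ 1/5 < 1, the complement has P[∩ A_i^c] ≥ 1 − 1/5 = 4/5 > 0, so some outcome avoids every A_i.

20·p = 1/5 ≈ 0.2000; existence CERTIFIED by the union bound.


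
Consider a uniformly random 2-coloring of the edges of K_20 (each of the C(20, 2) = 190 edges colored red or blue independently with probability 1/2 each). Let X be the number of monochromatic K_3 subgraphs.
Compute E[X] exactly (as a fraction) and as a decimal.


Let X = Σ_S X_S over the C(20, 3) = 1140 subsets S of size 3, where X_S = 1 if the K_3 on S is monochromatic.
For a fixed S, the K_3 on S has C(3, 2) = 3 edges. P[all 3 edges red] = (1/2)^3, and likewise for blue, so P[monochromatic] = 2·(1/2)^3 = 2^{1 − 3} = 1/4.
By linearity of expectation: E[X] = C(20, 3) · 2^{1 − 3} = 1140 · 1/4 = 285.
Numerically: E[X] ≈ 285.0000.

E[X] = C(20,3)·2^(1−C(3,2)) = 285 ≈ 285.0000.


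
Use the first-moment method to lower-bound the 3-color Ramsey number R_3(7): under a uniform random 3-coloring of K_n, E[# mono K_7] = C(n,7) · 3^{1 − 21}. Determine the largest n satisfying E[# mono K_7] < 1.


We need C(n, 7) · 3^{1 − 21} < 1, i.e. C(n, 7) < 3^{21 − 1} = 3486784401.
Check values of n near the boundary:
  n = 78: C(78, 7) = 2641902120; 2641902120 < 3486784401? YES
  n = 79: C(79, 7) = 2898753715; 2898753715 < 3486784401? YES
  n = 80: C(80, 7) = 3176716400; 3176716400 < 3486784401? YES
  n = 81: C(81, 7) = 3477216600; 3477216600 < 3486784401? YES
  n = 82: C(82, 7) = 3801756816; 3801756816 < 3486784401? NO
  n = 83: C(83, 7) = 4151918628; 4151918628 < 3486784401? NO
  n = 84: C(84, 7) = 4529365776; 4529365776 < 3486784401? NO
The largest n with C(n, 7) < 3486784401 is n = 81 (where E[X] = 42928600/43046721 ≈ 0.997256). Hence R_3(7) > 81, i.e. R_3(7) ≥ 82.

Largest n = 81; hence R_3(7) > 81.


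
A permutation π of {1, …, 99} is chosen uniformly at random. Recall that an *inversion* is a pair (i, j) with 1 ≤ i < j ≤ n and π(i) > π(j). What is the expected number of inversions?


Write X = Σ X_I over the C(99, 2) = 4851 pairs i < j, with X_I the indicator of one inversion.
There are 4851 indicators.
For each fixed pair i < j, the values π(i) and π(j) are two distinct elements of {1, …, 99} in uniformly random order; by symmetry P[π(i) > π(j)] = 1/2.
By linearity: E[X] = 4851 · (1/2) = C(99, 2) · (1/2) = 4851/2 = 4851/2 ≈ 2425.500.

E[X] = 4851/2 = 2425.500.


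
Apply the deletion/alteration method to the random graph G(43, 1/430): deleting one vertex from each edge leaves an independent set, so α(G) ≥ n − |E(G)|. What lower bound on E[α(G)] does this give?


E[|E(G)|] = C(43, 2)·p = 903 · (1/430) = 21/10.
E[α(G)] ≥ n − E[|E(G)|] = 43 − 21/10 = 409/10.
Numerically: ≈ 40.900000.
(This is only a lower bound; the true E[α(G)] may be larger.)

E[α(G)] ≥ 409/10 ≈ 40.900000.


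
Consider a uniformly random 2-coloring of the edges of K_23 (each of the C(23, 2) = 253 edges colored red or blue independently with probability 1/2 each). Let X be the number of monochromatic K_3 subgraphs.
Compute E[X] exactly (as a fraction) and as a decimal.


Let X = Σ_S X_S over the C(23, 3) = 1771 subsets S of size 3, where X_S = 1 if the K_3 on S is monochromatic.
For a fixed S, the K_3 on S has C(3, 2) = 3 edges. P[all 3 edges red] = (1/2)^3, and likewise for blue, so P[monochromatic] = 2·(1/2)^3 = 2^{1 − 3} = 1/4.
Summing: E[X] = C(23, 3) · 2^{1 − 3} = 1771 · 1/4 = 1771/4.
Numerically: E[X] ≈ 442.750.

E[X] = C(23,3)·2^(1−C(3,2)) = 1771/4 ≈ 442.750.


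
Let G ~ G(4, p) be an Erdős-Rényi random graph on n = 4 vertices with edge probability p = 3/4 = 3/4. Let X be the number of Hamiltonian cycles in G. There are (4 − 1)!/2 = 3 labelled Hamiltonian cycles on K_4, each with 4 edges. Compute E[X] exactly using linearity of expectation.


K_4 has (4 − 1)!/2 = 3 labelled Hamiltonian cycles.
For each such Hamiltonian cycle H, let X_H = 1 if all 4 edges of H are present in G. Then P[X_H = 1] = p^{4} = (3/4)^{4} = 81/256.
By linearity of expectation: E[X] = Σ_H E[X_H] = 3 · p^{4} = 3 · 81/256 = 243/256.
Numerically: E[X] ≈ 0.949219.

E[X] = 3 · (3/4)^{4} = 243/256 ≈ 0.949219.


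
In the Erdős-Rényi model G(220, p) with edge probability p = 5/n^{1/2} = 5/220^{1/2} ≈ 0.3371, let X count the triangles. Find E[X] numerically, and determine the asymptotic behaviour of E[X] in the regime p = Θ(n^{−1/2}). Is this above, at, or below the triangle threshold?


Number of potential triangles: C(220, 3) = 1750540.
Each occurs with probability p³ ≈ (0.3371)³ ≈ 3.8306810e-02.
By linearity: E[X] = C(220, 3)·p³ ≈ 1750540 · 3.8306810e-02 ≈ 67057.60382.
Since α = 1/2 < 1, p = c/n^{1/2} ≫ 1/n is above the triangle threshold p ~ 1/n. Asymptotically E[X] ~ (c³/6)·n^{3(1−α)} = (5³/6)·n^{1.5} → ∞; triangles are abundant w.h.p.

E[X] ≈ 67057.60382; in regime p = Θ(1/n^{1/2}) E[X] diverges (above the triangle threshold p ~ 1/n).


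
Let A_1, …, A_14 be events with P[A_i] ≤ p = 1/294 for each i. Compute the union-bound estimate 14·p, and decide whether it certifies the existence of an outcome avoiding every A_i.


Union bound: P[∪_{i=1}^{14} A_i] ≤ Σ_i P[A_i] ≤ 14·p = 14·(1/294) = 1/21.
Numerically: 1/21 ≈ 0.048.
Is 1/21 < 1? YES.
Since P[∪ A_i] ≤ 1/21 < 1, the complement has P[∩ A_i^c] ≥ 1 − 1/21 = 20/21 > 0, so some outcome avoids every A_i.

14·p = 1/21 ≈ 0.048; existence CERTIFIED by the union bound.


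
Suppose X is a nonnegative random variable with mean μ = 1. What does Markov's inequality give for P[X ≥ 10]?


μ = E[X] = 1, a = 10.
Markov: P[X ≥ 10] ≤ μ/a = (1)/10 = 1/10.
Numerically: ≈ 0.1000.
(Since a = 10 > μ = 1.0000, the bound 1/10 is < 1 and informative.)

P[X ≥ 10] ≤ 1/10 ≈ 0.1000.


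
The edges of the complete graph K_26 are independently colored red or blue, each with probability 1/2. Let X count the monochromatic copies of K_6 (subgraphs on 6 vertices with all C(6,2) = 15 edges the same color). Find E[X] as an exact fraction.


Let X = Σ_S X_S over the C(26, 6) = 230230 subsets S of size 6, where X_S = 1 if the K_6 on S is monochromatic.
For a fixed S, the K_6 on S has C(6, 2) = 15 edges. P[all 15 edges red] = (1/2)^15, and likewise for blue, so P[monochromatic] = 2·(1/2)^15 = 2^{1 − 15} = 1/16384.
By linearity: E[X] = C(26, 6) · 2^{1 − 15} = 230230 · 1/16384 = 115115/8192.
Numerically: E[X] ≈ 14.0521.

E[X] = C(26,6)·2^(1−C(6,2)) = 115115/8192 ≈ 14.0521.


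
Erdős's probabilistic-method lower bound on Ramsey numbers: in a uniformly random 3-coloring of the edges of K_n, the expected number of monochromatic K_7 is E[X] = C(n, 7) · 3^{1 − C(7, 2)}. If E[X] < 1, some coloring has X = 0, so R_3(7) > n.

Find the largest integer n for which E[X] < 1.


We need C(n, 7) · 3^{1 − 21} < 1, i.e. C(n, 7) < 3^{21 − 1} = 3486784401.
Check values of n near the boundary:
  n = 76: C(76, 7) = 2186189400; 2186189400 < 3486784401? YES
  n = 77: C(77, 7) = 2404808340; 2404808340 < 3486784401? YES
  n = 78: C(78, 7) = 2641902120; 2641902120 < 3486784401? YES
  n = 79: C(79, 7) = 2898753715; 2898753715 < 3486784401? YES
  n = 80: C(80, 7) = 3176716400; 3176716400 < 3486784401? YES
  n = 81: C(81, 7) = 3477216600; 3477216600 < 3486784401? YES
  n = 82: C(82, 7) = 3801756816; 3801756816 < 3486784401? NO
  n = 83: C(83, 7) = 4151918628; 4151918628 < 3486784401? NO
  n = 84: C(84, 7) = 4529365776; 4529365776 < 3486784401? NO
The largest n with C(n, 7) < 3486784401 is n = 81 (where E[X] = 42928600/43046721 ≈ 0.997256). Hence R_3(7) > 81, i.e. R_3(7) ≥ 82.

Largest n = 81; hence R_3(7) > 81.


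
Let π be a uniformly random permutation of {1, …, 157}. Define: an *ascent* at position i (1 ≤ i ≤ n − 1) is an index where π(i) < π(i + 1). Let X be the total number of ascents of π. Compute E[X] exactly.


Write X = Σ X_I over i = 1, …, 156, with X_I the indicator of one ascent.
There are 156 indicators.
For each fixed i, the pair (π(i), π(i+1)) is a uniformly random ordered pair of distinct values from {1, …, 157}; by symmetry P[π(i) < π(i+1)] = 1/2.
By linearity: E[X] = 156 · (1/2) = (157 − 1) · (1/2) = 78 ≈ 78.00000.

E[X] = 78 = 78.00000.


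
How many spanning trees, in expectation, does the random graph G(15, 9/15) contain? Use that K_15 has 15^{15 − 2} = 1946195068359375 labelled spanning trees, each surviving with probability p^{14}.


K_15 has 15^{15 − 2} = 1946195068359375 labelled spanning trees.
For each such spanning tree H, let X_H = 1 if all 14 edges of H are present in G. Then P[X_H = 1] = p^{14} = (3/5)^{14} = 4782969/6103515625.
Summing the indicators: E[X] = Σ_H E[X_H] = 1946195068359375 · p^{14} = 1946195068359375 · 4782969/6103515625 = 7625597484987/5.
Numerically: E[X] ≈ 1.53e+12.

E[X] = 1946195068359375 · (3/5)^{14} = 7625597484987/5 ≈ 1.53e+12.


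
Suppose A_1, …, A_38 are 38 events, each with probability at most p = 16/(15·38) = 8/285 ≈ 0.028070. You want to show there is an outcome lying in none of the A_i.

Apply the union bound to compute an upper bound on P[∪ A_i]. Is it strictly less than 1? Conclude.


Union bound: P[∪_{i=1}^{38} A_i] ≤ Σ_i P[A_i] ≤ 38·p = 38·(8/285) = 16/15.
Numerically: 16/15 ≈ 1.066667.
Is 16/15 < 1? NO.
Since the bound 16/15 is ≥ 1, the union bound is uninformative here; it does NOT by itself certify existence.

38·p = 16/15 ≈ 1.066667; existence NOT certified by the union bound.


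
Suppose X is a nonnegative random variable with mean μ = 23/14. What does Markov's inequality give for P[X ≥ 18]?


μ = E[X] = 23/14, a = 18.
Markov: P[X ≥ 18] ≤ μ/a = (23/14)/18 = 23/252.
Numerically: ≈ 0.0913.
(Since a = 18 > μ = 1.6429, the bound 23/252 is < 1 and informative.)

P[X ≥ 18] ≤ 23/252 ≈ 0.0913.


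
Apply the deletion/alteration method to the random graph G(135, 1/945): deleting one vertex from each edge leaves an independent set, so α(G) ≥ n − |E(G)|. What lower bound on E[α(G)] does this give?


E[|E(G)|] = C(135, 2)·p = 9045 · (1/945) = 67/7.
E[α(G)] ≥ n − E[|E(G)|] = 135 − 67/7 = 878/7.
Numerically: ≈ 125.4286.
(This is only a lower bound; the true E[α(G)] may be larger.)

E[α(G)] ≥ 878/7 ≈ 125.4286.


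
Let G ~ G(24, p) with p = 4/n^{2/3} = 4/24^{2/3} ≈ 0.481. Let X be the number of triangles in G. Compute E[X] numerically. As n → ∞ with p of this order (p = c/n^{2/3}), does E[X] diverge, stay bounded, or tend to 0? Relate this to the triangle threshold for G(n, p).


Number of potential triangles: C(24, 3) = 2024.
Each occurs with probability p³ ≈ (0.481)³ ≈ 1.11111e-01.
By linearity: E[X] = C(24, 3)·p³ ≈ 2024 · 1.11111e-01 ≈ 224.889.
Since α = 2/3 < 1, p = c/n^{2/3} ≫ 1/n is above the triangle threshold p ~ 1/n. Asymptotically E[X] ~ (c³/6)·n^{3(1−α)} = (4³/6)·n^{1} → ∞; triangles are abundant w.h.p.

E[X] ≈ 224.889; in regime p = Θ(1/n^{2/3}) E[X] diverges (above the triangle threshold p ~ 1/n).


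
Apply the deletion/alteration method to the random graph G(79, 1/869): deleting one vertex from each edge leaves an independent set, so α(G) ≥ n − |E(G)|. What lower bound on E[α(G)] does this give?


E[|E(G)|] = C(79, 2)·p = 3081 · (1/869) = 39/11.
E[α(G)] ≥ n − E[|E(G)|] = 79 − 39/11 = 830/11.
Numerically: ≈ 75.45455.
(This is only a lower bound; the true E[α(G)] may be larger.)

E[α(G)] ≥ 830/11 ≈ 75.45455.


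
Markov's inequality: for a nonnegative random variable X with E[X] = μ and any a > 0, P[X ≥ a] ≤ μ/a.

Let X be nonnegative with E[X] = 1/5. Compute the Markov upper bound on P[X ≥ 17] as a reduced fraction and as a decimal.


μ = E[X] = 1/5, a = 17.
Markov: P[X ≥ 17] ≤ μ/a = (1/5)/17 = 1/85.
Numerically: ≈ 0.0118.
(Since a = 17 > μ = 0.2000, the bound 1/85 is < 1 and informative.)

P[X ≥ 17] ≤ 1/85 ≈ 0.0118.


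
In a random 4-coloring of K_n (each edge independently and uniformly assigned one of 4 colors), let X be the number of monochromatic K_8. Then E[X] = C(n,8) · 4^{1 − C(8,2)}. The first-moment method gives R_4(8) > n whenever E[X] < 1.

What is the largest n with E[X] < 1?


We need C(n, 8) · 4^{1 − 28} < 1, i.e. C(n, 8) < 4^{28 − 1} = 18014398509481984.
Check values of n near the boundary:
  n = 406: C(406, 8) = 17082453897995850; 17082453897995850 < 18014398509481984? YES
  n = 407: C(407, 8) = 17424959239309050; 17424959239309050 < 18014398509481984? YES
  n = 408: C(408, 8) = 17773458424095231; 17773458424095231 < 18014398509481984? YES
  n = 409: C(409, 8) = 18128041135797879; 18128041135797879 < 18014398509481984? NO
  n = 410: C(410, 8) = 18488798173326195; 18488798173326195 < 18014398509481984? NO
The largest n with C(n, 8) < 18014398509481984 is n = 408 (where E[X] = 17773458424095231/18014398509481984 ≈ 0.9866). Hence R_4(8) > 408, i.e. R_4(8) ≥ 409.

Largest n = 408; hence R_4(8) > 408.


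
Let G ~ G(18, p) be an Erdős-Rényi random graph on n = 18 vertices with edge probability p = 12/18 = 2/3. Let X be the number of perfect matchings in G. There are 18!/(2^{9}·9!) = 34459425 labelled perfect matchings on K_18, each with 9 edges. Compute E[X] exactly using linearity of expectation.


K_18 has 18!/(2^{9}·9!) = 34459425 labelled perfect matchings.
For each such perfect matching H, let X_H = 1 if all 9 edges of H are present in G. Then P[X_H = 1] = p^{9} = (2/3)^{9} = 512/19683.
By linearity of expectation: E[X] = Σ_H E[X_H] = 34459425 · p^{9} = 34459425 · 512/19683 = 217817600/243.
Numerically: E[X] ≈ 8.964e+05.

E[X] = 34459425 · (2/3)^{9} = 217817600/243 ≈ 8.964e+05.


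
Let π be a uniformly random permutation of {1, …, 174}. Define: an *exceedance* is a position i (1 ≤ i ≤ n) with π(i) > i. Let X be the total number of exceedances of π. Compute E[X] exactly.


Write X = Σ_{i=1}^{174} X_i, where X_i = 1_{π(i) > i}.
For each fixed i, π(i) is uniform over {1, …, 174} (marginal of a uniform permutation), so P[π(i) > i] = (n − i)/n. Summing: Σ_{i=1}^{174} (n − i)/n = (0 + 1 + … + 173)/174 = 174(174 − 1)/(2·174) = (174 − 1)/2.
Hence E[X] = Σ_{i=1}^{174} (174 − i)/174 = 173/2 ≈ 86.500000.

E[X] = 173/2 = 86.500000.


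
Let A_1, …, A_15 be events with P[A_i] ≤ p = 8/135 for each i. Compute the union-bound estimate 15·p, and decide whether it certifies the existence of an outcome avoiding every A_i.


Union bound: P[∪_{i=1}^{15} A_i] ≤ Σ_i P[A_i] ≤ 15·p = 15·(8/135) = 8/9.
Numerically: 8/9 ≈ 0.8889.
Is 8/9 < 1? YES.
Since P[∪ A_i] ≤ 8/9 < 1, the complement has P[∩ A_i^c] ≥ 1 − 8/9 = 1/9 > 0, so some outcome avoids every A_i.

15·p = 8/9 ≈ 0.8889; existence CERTIFIED by the union bound.


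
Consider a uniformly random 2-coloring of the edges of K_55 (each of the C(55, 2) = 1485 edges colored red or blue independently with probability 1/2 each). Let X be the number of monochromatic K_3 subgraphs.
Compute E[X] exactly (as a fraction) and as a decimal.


Let X = Σ_S X_S over the C(55, 3) = 26235 subsets S of size 3, where X_S = 1 if the K_3 on S is monochromatic.
For a fixed S, the K_3 on S has C(3, 2) = 3 edges. P[all 3 edges red] = (1/2)^3, and likewise for blue, so P[monochromatic] = 2·(1/2)^3 = 2^{1 − 3} = 1/4.
By linearity of expectation: E[X] = C(55, 3) · 2^{1 − 3} = 26235 · 1/4 = 26235/4.
Numerically: E[X] ≈ 6558.750.

E[X] = C(55,3)·2^(1−C(3,2)) = 26235/4 ≈ 6558.750.


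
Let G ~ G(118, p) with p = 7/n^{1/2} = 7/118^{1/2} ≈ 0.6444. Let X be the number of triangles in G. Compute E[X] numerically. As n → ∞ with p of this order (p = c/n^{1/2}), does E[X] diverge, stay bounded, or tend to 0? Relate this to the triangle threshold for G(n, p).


Number of potential triangles: C(118, 3) = 266916.
Each occurs with probability p³ ≈ (0.6444)³ ≈ 2.675908e-01.
By linearity: E[X] = C(118, 3)·p³ ≈ 266916 · 2.675908e-01 ≈ 71424.2546.
Since α = 1/2 < 1, p = c/n^{1/2} ≫ 1/n is above the triangle threshold p ~ 1/n. Asymptotically E[X] ~ (c³/6)·n^{3(1−α)} = (7³/6)·n^{1.5} → ∞; triangles are abundant w.h.p.

E[X] ≈ 71424.2546; in regime p = Θ(1/n^{1/2}) E[X] diverges (above the triangle threshold p ~ 1/n).


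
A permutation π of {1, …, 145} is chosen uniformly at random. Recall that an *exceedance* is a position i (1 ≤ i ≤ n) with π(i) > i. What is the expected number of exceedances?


Write X = Σ_{i=1}^{145} X_i, where X_i = 1_{π(i) > i}.
For each fixed i, π(i) is uniform over {1, …, 145} (marginal of a uniform permutation), so P[π(i) > i] = (n − i)/n. Summing: Σ_{i=1}^{145} (n − i)/n = (0 + 1 + … + 144)/145 = 145(145 − 1)/(2·145) = (145 − 1)/2.
Hence E[X] = Σ_{i=1}^{145} (145 − i)/145 = 72 ≈ 72.0000.

E[X] = 72 = 72.0000.


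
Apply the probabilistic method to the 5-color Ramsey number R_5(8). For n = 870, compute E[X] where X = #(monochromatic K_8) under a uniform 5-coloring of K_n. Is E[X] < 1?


E[X] = C(870, 8) · 5^{1 − 28} = 7881626782940464620 · 5^{−27} = 7881626782940464620/7450580596923828125.
As a reduced fraction: E[X] = 1576325356588092924/1490116119384765625 ≈ 1.058.
Is E[X] < 1? NO.
Since E[X] ≥ 1, the first-moment bound is inconclusive at n = 870; it does NOT by itself certify R_5(8) > 870.

E[X] = 1576325356588092924/1490116119384765625 ≈ 1.058; E[X] ≥ 1; first-moment method inconclusive here.


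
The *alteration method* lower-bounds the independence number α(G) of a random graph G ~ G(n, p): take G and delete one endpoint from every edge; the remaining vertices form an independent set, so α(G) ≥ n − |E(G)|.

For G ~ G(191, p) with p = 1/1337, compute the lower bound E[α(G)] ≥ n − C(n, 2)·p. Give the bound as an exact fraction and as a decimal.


E[|E(G)|] = C(191, 2)·p = 18145 · (1/1337) = 95/7.
E[α(G)] ≥ n − E[|E(G)|] = 191 − 95/7 = 1242/7.
Numerically: ≈ 177.42857.
(This is only a lower bound; the true E[α(G)] may be larger.)

E[α(G)] ≥ 1242/7 ≈ 177.42857.


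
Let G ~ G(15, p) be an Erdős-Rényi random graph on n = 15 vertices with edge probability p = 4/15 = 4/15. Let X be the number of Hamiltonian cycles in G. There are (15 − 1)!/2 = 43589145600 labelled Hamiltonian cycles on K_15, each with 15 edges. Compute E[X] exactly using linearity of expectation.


K_15 has (15 − 1)!/2 = 43589145600 labelled Hamiltonian cycles.
For each such Hamiltonian cycle H, let X_H = 1 if all 15 edges of H are present in G. Then P[X_H = 1] = p^{15} = (4/15)^{15} = 1073741824/437893890380859375.
By linearity of expectation: E[X] = Σ_H E[X_H] = 43589145600 · p^{15} = 43589145600 · 1073741824/437893890380859375 = 7704277975826432/72081298828125.
Numerically: E[X] ≈ 106.9.

E[X] = 43589145600 · (4/15)^{15} = 7704277975826432/72081298828125 ≈ 106.9.


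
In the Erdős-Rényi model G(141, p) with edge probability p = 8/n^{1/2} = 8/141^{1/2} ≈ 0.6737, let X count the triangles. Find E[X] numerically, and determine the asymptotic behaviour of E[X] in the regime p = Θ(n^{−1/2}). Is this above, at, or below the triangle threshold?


Number of potential triangles: C(141, 3) = 457310.
Each occurs with probability p³ ≈ (0.6737)³ ≈ 3.058027e-01.
By linearity: E[X] = C(141, 3)·p³ ≈ 457310 · 3.058027e-01 ≈ 139846.6251.
Since α = 1/2 < 1, p = c/n^{1/2} ≫ 1/n is above the triangle threshold p ~ 1/n. Asymptotically E[X] ~ (c³/6)·n^{3(1−α)} = (8³/6)·n^{1.5} → ∞; triangles are abundant w.h.p.

E[X] ≈ 139846.6251; in regime p = Θ(1/n^{1/2}) E[X] diverges (above the triangle threshold p ~ 1/n).


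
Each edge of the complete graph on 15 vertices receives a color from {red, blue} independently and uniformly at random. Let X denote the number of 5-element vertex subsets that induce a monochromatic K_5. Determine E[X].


Let X = Σ_S X_S over the C(15, 5) = 3003 subsets S of size 5, where X_S = 1 if the K_5 on S is monochromatic.
For a fixed S, the K_5 on S has C(5, 2) = 10 edges. P[all 10 edges red] = (1/2)^10, and likewise for blue, so P[monochromatic] = 2·(1/2)^10 = 2^{1 − 10} = 1/512.
By linearity of expectation: E[X] = C(15, 5) · 2^{1 − 10} = 3003 · 1/512 = 3003/512.
Numerically: E[X] ≈ 5.8652.

E[X] = C(15,5)·2^(1−C(5,2)) = 3003/512 ≈ 5.8652.


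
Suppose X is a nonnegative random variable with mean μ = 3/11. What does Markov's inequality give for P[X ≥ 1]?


μ = E[X] = 3/11, a = 1.
Markov: P[X ≥ 1] ≤ μ/a = (3/11)/1 = 3/11.
Numerically: ≈ 0.273.
(Since a = 1 > μ = 0.273, the bound 3/11 is < 1 and informative.)

P[X ≥ 1] ≤ 3/11 ≈ 0.273.


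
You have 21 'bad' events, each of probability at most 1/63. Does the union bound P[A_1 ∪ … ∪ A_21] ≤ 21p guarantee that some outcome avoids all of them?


Union bound: P[∪_{i=1}^{21} A_i] ≤ Σ_i P[A_i] ≤ 21·p = 21·(1/63) = 1/3.
Numerically: 1/3 ≈ 0.33333.
Is 1/3 < 1? YES.
Since P[∪ A_i] ≤ 1/3 < 1, the complement has P[∩ A_i^c] ≥ 1 − 1/3 = 2/3 > 0, so some outcome avoids every A_i.

21·p = 1/3 ≈ 0.33333; existence CERTIFIED by the union bound.


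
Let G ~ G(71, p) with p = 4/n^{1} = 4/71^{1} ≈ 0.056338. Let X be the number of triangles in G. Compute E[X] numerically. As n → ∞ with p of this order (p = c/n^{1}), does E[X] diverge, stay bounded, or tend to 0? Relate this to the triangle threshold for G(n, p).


Number of potential triangles: C(71, 3) = 57155.
Each occurs with probability p³ ≈ (0.056338)³ ≈ 1.7881540e-04.
By linearity: E[X] = C(71, 3)·p³ ≈ 57155 · 1.7881540e-04 ≈ 10.22019.
Here α = 1, so p = 4/n is exactly at the triangle threshold p ~ 1/n. Asymptotically E[X] → c³/6 = 4³/6 = 32/3 ≈ 10.66667, a bounded constant. In this regime the triangle count is asymptotically Poisson(c³/6).

E[X] ≈ 10.22019; in regime p = Θ(1/n^{1}) E[X] stays bounded (at the triangle threshold p ~ 1/n).


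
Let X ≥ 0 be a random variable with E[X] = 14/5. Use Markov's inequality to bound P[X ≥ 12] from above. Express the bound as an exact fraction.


μ = E[X] = 14/5, a = 12.
Markov: P[X ≥ 12] ≤ μ/a = (14/5)/12 = 7/30.
Numerically: ≈ 0.233333.
(Since a = 12 > μ = 2.800000, the bound 7/30 is < 1 and informative.)

P[X ≥ 12] ≤ 7/30 ≈ 0.233333.


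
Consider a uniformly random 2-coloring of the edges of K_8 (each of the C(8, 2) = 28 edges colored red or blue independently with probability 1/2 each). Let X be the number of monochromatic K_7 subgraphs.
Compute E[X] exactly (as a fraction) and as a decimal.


Let X = Σ_S X_S over the C(8, 7) = 8 subsets S of size 7, where X_S = 1 if the K_7 on S is monochromatic.
For a fixed S, the K_7 on S has C(7, 2) = 21 edges. P[all 21 edges red] = (1/2)^21, and likewise for blue, so P[monochromatic] = 2·(1/2)^21 = 2^{1 − 21} = 1/1048576.
By linearity: E[X] = C(8, 7) · 2^{1 − 21} = 8 · 1/1048576 = 1/131072.
Numerically: E[X] ≈ 0.000008.

E[X] = C(8,7)·2^(1−C(7,2)) = 1/131072 ≈ 0.000008.
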